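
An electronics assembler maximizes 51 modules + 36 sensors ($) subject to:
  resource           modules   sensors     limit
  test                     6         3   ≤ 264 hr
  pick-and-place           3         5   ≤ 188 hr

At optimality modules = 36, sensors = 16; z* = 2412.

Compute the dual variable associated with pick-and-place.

3

Check each constraint at x*: test 264/264 (tight); pick-and-place 188/188 (tight).
The binding rows give the dual system: 6·y_test + 3·y_pick-and-place = 51 and 3·y_test + 5·y_pick-and-place = 36.
→ y_test = 7 and y_pick-and-place = 3.
Shadow price of pick-and-place = 3.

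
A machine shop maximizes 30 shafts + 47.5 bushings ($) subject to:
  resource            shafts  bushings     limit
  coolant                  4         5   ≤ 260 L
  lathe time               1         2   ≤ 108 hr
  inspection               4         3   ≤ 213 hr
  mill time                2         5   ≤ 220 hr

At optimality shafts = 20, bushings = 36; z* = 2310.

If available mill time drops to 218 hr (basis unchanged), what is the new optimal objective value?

2302

Binding: coolant and mill time. Non-binding: lathe time (16 unused), inspection (25 unused).
Slack constraints have shadow price 0 (complementary slackness).
From A_Bᵀ y = c: 4·y_coolant + 2·y_mill time = 30; 5·y_coolant + 5·y_mill time = 47.5.
Solving: y_coolant = 5.5, y_mill time = 4.
Δz = y_mill time·Δb = 4 × (-2) = -8, so new z* = 2310 − 8 = 2302.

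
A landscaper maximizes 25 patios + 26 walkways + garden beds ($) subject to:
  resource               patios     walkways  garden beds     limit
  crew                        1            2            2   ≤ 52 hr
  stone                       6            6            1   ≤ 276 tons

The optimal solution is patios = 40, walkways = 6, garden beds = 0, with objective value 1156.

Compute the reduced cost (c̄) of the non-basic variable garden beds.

-5

At the optimum: crew uses 52 of 52 (binding); stone uses 276 of 276 (binding).
The binding rows give the dual system: 1·y_crew + 6·y_stone = 25 and 2·y_crew + 6·y_stone = 26.
This yields shadow prices y_crew = 1, y_stone = 4.
Reduced cost of garden beds: c₃ − yᵀa₃ = 1 − (1·2 + 4·1) = 1 − 6 = -5.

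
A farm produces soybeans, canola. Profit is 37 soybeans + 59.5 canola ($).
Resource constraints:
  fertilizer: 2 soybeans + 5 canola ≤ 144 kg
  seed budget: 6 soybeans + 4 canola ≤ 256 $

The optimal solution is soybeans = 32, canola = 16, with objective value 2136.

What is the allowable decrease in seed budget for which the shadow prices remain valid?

Binding constraints: fertilizer, seed budget. The basis is B = [[2,5],[6,4]] with det -22.
Per unit decrease in seed budget, x* moves by d = (-0.2273, 0.0909).
The basis stays optimal until soybeans reaches 0; allowable decrease = 140.8 $.

140.8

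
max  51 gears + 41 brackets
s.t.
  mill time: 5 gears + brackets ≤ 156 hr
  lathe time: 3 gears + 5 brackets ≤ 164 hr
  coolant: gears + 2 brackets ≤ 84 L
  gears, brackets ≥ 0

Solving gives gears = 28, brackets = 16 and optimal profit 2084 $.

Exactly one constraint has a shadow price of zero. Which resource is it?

mill time: 156/156 (binding)
lathe time: 164/164 (binding)
coolant: 60/84 (slack 24)
By complementary slackness, a constraint with positive slack has shadow price 0 → coolant.

coolant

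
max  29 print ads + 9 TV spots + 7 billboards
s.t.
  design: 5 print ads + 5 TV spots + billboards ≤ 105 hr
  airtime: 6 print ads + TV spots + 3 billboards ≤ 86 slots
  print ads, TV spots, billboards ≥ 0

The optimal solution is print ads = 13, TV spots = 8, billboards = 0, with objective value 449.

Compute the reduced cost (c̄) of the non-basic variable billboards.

-6

Check each constraint at x*: design 105/105 (tight); airtime 86/86 (tight).
Dual feasibility on the basic columns requires 5·y_design + 6·y_airtime = 29, 5·y_design + 1·y_airtime = 9.
This yields shadow prices y_design = 1, y_airtime = 4.
Reduced cost of billboards: c₃ − yᵀa₃ = 7 − (1·1 + 4·3) = 7 − 13 = -6.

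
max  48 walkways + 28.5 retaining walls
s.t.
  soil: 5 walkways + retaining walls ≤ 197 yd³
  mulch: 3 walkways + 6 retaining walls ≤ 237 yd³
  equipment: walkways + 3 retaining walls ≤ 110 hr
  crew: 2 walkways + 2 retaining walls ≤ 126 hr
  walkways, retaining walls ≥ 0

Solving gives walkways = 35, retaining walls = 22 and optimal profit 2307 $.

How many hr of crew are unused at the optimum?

12

crew used = 2·35 + 2·22 = 114; slack = 126 − 114 = 12.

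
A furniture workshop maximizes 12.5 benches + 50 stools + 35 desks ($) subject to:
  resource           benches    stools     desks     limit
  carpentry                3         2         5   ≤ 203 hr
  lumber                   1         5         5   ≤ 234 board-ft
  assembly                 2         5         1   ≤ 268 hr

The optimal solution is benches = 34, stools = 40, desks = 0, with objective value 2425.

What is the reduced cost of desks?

-5

Binding: lumber and assembly. Non-binding: carpentry (21 unused).
Slack constraints have shadow price 0 (complementary slackness).
Dual feasibility on the basic columns requires 1·y_lumber + 2·y_assembly = 12.5, 5·y_lumber + 5·y_assembly = 50.
This yields shadow prices y_lumber = 7.5, y_assembly = 2.5.
Reduced cost of desks: c₃ − yᵀa₃ = 35 − (7.5·5 + 2.5·1) = 35 − 40 = -5.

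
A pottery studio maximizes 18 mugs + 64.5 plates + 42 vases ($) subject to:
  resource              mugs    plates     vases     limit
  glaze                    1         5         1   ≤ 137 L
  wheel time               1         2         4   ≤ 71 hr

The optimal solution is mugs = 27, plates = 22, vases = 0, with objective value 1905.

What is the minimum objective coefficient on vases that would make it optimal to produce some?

Both glaze and wheel time are binding at x*.
Dual feasibility on the basic columns requires 1·y_glaze + 1·y_wheel time = 18, 5·y_glaze + 2·y_wheel time = 64.5.
This yields shadow prices y_glaze = 9.5, y_wheel time = 8.5.
vases enters the basis when its profit ≥ yᵀa₃ = 9.5·1 + 8.5·4 = 43.5.

43.5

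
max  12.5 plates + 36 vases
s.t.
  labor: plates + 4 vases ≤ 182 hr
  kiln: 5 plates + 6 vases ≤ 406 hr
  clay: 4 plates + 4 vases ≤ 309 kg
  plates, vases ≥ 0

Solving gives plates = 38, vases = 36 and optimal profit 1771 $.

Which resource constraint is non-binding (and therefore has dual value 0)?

labor: 182/182 (binding)
kiln: 406/406 (binding)
clay: 296/309 (slack 13)
By complementary slackness, a constraint with positive slack has shadow price 0 → clay.

clay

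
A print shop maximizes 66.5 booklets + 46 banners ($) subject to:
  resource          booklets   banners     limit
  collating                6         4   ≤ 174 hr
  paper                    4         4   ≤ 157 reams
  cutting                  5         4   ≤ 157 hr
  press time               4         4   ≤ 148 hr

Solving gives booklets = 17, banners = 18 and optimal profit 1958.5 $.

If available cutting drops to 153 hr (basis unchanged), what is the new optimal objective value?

At the optimum: collating uses 174 of 174 (binding); paper uses 140 of 157 (slack = 17); cutting uses 157 of 157 (binding); press time uses 140 of 148 (slack = 8).
Slack constraints have shadow price 0 (complementary slackness).
The binding rows give the dual system: 6·y_collating + 5·y_cutting = 66.5 and 4·y_collating + 4·y_cutting = 46.
This yields shadow prices y_collating = 9, y_cutting = 2.5.
Δz = y_cutting·Δb = 2.5 × (-4) = -10, so new z* = 1958.5 − 10 = 1948.5.

1948.5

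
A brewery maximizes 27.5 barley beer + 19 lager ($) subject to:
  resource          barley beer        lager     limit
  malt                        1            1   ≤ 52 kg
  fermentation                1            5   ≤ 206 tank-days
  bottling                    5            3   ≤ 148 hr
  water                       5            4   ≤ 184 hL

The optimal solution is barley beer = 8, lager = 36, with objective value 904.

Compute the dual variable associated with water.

2.5

At the optimum: malt uses 44 of 52 (slack = 8); fermentation uses 188 of 206 (slack = 18); bottling uses 148 of 148 (binding); water uses 184 of 184 (binding).
Slack constraints have shadow price 0 (complementary slackness).
Dual feasibility on the basic columns requires 5·y_bottling + 5·y_water = 27.5, 3·y_bottling + 4·y_water = 19.
Solving: y_bottling = 3, y_water = 2.5.
Shadow price of water = 2.5.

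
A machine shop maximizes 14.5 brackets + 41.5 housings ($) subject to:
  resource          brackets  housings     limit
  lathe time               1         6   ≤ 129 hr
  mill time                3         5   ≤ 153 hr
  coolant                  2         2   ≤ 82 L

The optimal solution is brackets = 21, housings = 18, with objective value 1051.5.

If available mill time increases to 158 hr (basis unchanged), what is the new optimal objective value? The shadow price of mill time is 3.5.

Δb = 5, so new z* = 1051.5 + (3.5)·(5) = 1051.5 + 17.5 = 1069.

1069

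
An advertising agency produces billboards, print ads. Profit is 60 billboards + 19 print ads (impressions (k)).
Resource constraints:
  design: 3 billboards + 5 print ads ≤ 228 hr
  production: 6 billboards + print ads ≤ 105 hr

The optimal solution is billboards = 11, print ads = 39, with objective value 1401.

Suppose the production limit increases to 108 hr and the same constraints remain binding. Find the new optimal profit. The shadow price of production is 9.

Δb = 3, so new z* = 1401 + (9)·(3) = 1401 + 27 = 1428.

1428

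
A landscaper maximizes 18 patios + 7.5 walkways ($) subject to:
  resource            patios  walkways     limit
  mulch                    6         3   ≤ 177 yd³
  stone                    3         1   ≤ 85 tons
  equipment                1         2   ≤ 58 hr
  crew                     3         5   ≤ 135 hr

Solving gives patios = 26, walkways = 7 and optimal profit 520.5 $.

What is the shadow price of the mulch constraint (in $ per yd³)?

At the optimum: mulch uses 177 of 177 (binding); stone uses 85 of 85 (binding); equipment uses 40 of 58 (slack = 18); crew uses 113 of 135 (slack = 22).
Slack constraints have shadow price 0 (complementary slackness).
Dual feasibility on the basic columns requires 6·y_mulch + 3·y_stone = 18, 3·y_mulch + 1·y_stone = 7.5.
→ y_mulch = 1.5 and y_stone = 3.
Shadow price of mulch = 1.5.

1.5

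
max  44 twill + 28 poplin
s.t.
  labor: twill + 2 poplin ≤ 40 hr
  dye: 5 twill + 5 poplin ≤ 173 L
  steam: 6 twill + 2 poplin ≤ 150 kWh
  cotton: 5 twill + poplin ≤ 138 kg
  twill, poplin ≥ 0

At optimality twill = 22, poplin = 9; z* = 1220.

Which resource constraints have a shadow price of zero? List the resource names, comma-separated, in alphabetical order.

labor: 40/40 (binding)
dye: 155/173 (slack 18)
steam: 150/150 (binding)
cotton: 119/138 (slack 19)
By complementary slackness, a constraint with positive slack has shadow price 0 → cotton, dye.

cotton, dye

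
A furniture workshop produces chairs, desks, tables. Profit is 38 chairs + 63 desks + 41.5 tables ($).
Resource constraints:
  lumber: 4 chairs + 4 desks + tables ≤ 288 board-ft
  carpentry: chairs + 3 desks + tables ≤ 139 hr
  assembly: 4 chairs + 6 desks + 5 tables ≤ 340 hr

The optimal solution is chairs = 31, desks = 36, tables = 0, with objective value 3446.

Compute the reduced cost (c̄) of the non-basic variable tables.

Check each constraint at x*: lumber 268/288 (slack 20); carpentry 139/139 (tight); assembly 340/340 (tight).
By complementary slackness, y = 0 for the non-binding constraint.
The binding rows give the dual system: 1·y_carpentry + 4·y_assembly = 38 and 3·y_carpentry + 6·y_assembly = 63.
→ y_carpentry = 4 and y_assembly = 8.5.
Reduced cost of tables: c₃ − yᵀa₃ = 41.5 − (4·1 + 8.5·5) = 41.5 − 46.5 = -5.

-5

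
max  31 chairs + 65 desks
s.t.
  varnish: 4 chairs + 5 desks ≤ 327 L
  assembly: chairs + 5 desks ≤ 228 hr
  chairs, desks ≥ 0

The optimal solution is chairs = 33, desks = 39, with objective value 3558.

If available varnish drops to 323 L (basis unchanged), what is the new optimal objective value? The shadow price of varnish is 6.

3534

Δb = -4, so new z* = 3558 + (6)·(-4) = 3558 − 24 = 3534.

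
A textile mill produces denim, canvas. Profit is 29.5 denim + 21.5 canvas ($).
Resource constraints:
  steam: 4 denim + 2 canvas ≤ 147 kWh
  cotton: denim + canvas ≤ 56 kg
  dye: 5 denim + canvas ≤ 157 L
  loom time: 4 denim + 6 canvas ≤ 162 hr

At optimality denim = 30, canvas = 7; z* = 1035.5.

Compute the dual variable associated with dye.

Binding: dye and loom time. Non-binding: steam (13 unused), cotton (19 unused).
By complementary slackness, y = 0 for the non-binding constraints.
The binding rows give the dual system: 5·y_dye + 4·y_loom time = 29.5 and 1·y_dye + 6·y_loom time = 21.5.
This yields shadow prices y_dye = 3.5, y_loom time = 3.
Shadow price of dye = 3.5.

3.5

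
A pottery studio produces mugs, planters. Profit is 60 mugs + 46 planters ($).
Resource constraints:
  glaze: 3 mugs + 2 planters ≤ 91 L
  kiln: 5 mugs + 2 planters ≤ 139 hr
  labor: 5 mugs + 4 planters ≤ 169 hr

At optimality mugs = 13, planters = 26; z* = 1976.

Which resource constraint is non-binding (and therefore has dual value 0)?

kiln

glaze: 91/91 (binding)
kiln: 117/139 (slack 22)
labor: 169/169 (binding)
By complementary slackness, a constraint with positive slack has shadow price 0 → kiln.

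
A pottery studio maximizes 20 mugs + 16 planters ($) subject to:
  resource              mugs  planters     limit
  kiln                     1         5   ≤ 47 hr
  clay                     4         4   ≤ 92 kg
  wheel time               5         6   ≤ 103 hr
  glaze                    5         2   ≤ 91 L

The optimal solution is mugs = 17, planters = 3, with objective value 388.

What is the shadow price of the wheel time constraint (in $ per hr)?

2

Check each constraint at x*: kiln 32/47 (slack 15); clay 80/92 (slack 12); wheel time 103/103 (tight); glaze 91/91 (tight).
Slack constraints have shadow price 0 (complementary slackness).
The binding rows give the dual system: 5·y_wheel time + 5·y_glaze = 20 and 6·y_wheel time + 2·y_glaze = 16.
This yields shadow prices y_wheel time = 2, y_glaze = 2.
Shadow price of wheel time = 2.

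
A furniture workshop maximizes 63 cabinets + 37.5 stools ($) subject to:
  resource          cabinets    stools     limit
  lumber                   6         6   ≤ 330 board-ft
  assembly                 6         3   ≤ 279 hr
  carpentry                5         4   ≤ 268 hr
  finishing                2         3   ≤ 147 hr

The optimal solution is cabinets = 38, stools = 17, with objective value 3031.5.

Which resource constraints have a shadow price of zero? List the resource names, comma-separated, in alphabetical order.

lumber: 330/330 (binding)
assembly: 279/279 (binding)
carpentry: 258/268 (slack 10)
finishing: 127/147 (slack 20)
By complementary slackness, a constraint with positive slack has shadow price 0 → carpentry, finishing.

carpentry, finishing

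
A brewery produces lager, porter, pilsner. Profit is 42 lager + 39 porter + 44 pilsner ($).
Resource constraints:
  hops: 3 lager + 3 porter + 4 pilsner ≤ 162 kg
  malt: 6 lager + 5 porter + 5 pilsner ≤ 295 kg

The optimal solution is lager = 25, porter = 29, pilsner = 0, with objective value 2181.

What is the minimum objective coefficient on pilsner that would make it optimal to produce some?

47

Both hops and malt are binding at x*.
From A_Bᵀ y = c: 3·y_hops + 6·y_malt = 42; 3·y_hops + 5·y_malt = 39.
This yields shadow prices y_hops = 8, y_malt = 3.
pilsner enters the basis when its profit ≥ yᵀa₃ = 8·4 + 3·5 = 47.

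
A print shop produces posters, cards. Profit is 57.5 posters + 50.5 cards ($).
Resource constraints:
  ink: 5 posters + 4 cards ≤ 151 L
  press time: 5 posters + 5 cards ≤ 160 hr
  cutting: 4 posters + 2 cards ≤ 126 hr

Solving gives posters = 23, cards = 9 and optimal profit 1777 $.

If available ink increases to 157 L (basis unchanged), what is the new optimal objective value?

At the optimum: ink uses 151 of 151 (binding); press time uses 160 of 160 (binding); cutting uses 110 of 126 (slack = 16).
By complementary slackness, y = 0 for the non-binding constraint.
From A_Bᵀ y = c: 5·y_ink + 5·y_press time = 57.5; 4·y_ink + 5·y_press time = 50.5.
→ y_ink = 7 and y_press time = 4.5.
Δz = y_ink·Δb = 7 × (6) = 42, so new z* = 1777 + 42 = 1819.

1819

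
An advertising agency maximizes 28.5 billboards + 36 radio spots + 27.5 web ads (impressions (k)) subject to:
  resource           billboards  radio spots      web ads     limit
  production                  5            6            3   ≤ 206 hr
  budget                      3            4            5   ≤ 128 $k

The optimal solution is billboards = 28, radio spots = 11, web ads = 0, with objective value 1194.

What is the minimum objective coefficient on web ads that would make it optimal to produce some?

At the optimum: production uses 206 of 206 (binding); budget uses 128 of 128 (binding).
Dual feasibility on the basic columns requires 5·y_production + 3·y_budget = 28.5, 6·y_production + 4·y_budget = 36.
Solving: y_production = 3, y_budget = 4.5.
web ads enters the basis when its profit ≥ yᵀa₃ = 3·3 + 4.5·5 = 31.5.

31.5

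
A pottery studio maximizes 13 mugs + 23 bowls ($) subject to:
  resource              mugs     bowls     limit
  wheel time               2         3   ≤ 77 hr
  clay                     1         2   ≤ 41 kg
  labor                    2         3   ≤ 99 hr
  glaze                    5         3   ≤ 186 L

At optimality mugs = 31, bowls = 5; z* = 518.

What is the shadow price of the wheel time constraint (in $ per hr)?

3

Check each constraint at x*: wheel time 77/77 (tight); clay 41/41 (tight); labor 77/99 (slack 22); glaze 170/186 (slack 16).
Since labor, glaze are not tight, their duals are 0.
The binding rows give the dual system: 2·y_wheel time + 1·y_clay = 13 and 3·y_wheel time + 2·y_clay = 23.
Solving: y_wheel time = 3, y_clay = 7.
Shadow price of wheel time = 3.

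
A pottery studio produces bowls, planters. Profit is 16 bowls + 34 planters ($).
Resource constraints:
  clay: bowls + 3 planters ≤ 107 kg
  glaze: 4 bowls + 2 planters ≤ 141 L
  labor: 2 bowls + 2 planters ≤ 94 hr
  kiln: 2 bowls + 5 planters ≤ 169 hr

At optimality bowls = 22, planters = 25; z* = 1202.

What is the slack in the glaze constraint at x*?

glaze used = 4·22 + 2·25 = 138; slack = 141 − 138 = 3.

3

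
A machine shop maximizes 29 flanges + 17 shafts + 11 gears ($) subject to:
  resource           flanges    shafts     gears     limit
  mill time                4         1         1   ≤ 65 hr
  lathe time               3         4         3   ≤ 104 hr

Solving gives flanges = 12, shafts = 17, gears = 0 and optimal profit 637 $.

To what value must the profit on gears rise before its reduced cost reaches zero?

14

Check each constraint at x*: mill time 65/65 (tight); lathe time 104/104 (tight).
The binding rows give the dual system: 4·y_mill time + 3·y_lathe time = 29 and 1·y_mill time + 4·y_lathe time = 17.
→ y_mill time = 5 and y_lathe time = 3.
gears enters the basis when its profit ≥ yᵀa₃ = 5·1 + 3·3 = 14.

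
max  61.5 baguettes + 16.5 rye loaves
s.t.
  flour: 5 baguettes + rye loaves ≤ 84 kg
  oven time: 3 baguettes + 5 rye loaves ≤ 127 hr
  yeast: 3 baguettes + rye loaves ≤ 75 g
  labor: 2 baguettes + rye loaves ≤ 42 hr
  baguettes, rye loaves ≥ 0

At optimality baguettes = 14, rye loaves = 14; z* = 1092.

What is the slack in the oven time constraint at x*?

15

oven time used = 3·14 + 5·14 = 112; slack = 127 − 112 = 15.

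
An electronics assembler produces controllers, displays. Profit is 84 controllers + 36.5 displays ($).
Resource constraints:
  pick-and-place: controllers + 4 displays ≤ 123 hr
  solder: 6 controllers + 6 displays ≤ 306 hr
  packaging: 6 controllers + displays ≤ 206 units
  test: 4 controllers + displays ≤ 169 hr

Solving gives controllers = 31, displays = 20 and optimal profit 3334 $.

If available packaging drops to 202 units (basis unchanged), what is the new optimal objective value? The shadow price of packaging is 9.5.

3296

Δb = -4, so new z* = 3334 + (9.5)·(-4) = 3334 − 38 = 3296.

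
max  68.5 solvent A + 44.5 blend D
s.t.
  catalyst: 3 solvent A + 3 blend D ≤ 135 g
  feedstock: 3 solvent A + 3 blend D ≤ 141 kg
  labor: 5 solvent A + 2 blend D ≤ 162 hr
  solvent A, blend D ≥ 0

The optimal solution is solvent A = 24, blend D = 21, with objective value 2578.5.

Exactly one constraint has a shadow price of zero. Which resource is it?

catalyst: 135/135 (binding)
feedstock: 135/141 (slack 6)
labor: 162/162 (binding)
By complementary slackness, a constraint with positive slack has shadow price 0 → feedstock.

feedstock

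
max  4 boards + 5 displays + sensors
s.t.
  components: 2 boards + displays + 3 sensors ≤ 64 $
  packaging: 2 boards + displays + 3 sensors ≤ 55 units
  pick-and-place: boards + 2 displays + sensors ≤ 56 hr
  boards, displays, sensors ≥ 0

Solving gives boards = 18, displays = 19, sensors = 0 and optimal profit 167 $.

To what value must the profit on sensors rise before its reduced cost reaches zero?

5

At the optimum: components uses 55 of 64 (slack = 9); packaging uses 55 of 55 (binding); pick-and-place uses 56 of 56 (binding).
Since components is not tight, its dual is 0.
Dual feasibility on the basic columns requires 2·y_packaging + 1·y_pick-and-place = 4, 1·y_packaging + 2·y_pick-and-place = 5.
This yields shadow prices y_packaging = 1, y_pick-and-place = 2.
sensors enters the basis when its profit ≥ yᵀa₃ = 1·3 + 2·1 = 5.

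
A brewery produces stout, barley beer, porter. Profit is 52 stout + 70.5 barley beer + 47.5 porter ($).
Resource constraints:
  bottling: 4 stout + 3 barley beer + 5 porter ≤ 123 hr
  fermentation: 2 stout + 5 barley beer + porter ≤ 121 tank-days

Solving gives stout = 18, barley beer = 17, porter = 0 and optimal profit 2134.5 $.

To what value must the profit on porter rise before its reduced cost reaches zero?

51.5

Both bottling and fermentation are binding at x*.
Dual feasibility on the basic columns requires 4·y_bottling + 2·y_fermentation = 52, 3·y_bottling + 5·y_fermentation = 70.5.
Solving: y_bottling = 8.5, y_fermentation = 9.
porter enters the basis when its profit ≥ yᵀa₃ = 8.5·5 + 9·1 = 51.5.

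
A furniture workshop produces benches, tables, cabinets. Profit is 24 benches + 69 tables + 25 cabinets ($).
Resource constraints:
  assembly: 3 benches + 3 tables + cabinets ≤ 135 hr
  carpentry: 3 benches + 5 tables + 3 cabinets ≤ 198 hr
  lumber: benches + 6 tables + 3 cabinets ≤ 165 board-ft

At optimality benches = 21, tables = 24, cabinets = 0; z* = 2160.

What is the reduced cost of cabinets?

Binding: assembly and lumber. Non-binding: carpentry (15 unused).
Since carpentry is not tight, its dual is 0.
From A_Bᵀ y = c: 3·y_assembly + 1·y_lumber = 24; 3·y_assembly + 6·y_lumber = 69.
This yields shadow prices y_assembly = 5, y_lumber = 9.
Reduced cost of cabinets: c₃ − yᵀa₃ = 25 − (5·1 + 9·3) = 25 − 32 = -7.

-7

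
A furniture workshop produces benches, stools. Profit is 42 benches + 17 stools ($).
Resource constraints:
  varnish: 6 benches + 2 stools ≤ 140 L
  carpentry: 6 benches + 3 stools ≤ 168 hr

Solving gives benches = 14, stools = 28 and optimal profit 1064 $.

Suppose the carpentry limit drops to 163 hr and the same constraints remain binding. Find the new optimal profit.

1049

Both varnish and carpentry are binding at x*.
The binding rows give the dual system: 6·y_varnish + 6·y_carpentry = 42 and 2·y_varnish + 3·y_carpentry = 17.
→ y_varnish = 4 and y_carpentry = 3.
Δz = y_carpentry·Δb = 3 × (-5) = -15, so new z* = 1064 − 15 = 1049.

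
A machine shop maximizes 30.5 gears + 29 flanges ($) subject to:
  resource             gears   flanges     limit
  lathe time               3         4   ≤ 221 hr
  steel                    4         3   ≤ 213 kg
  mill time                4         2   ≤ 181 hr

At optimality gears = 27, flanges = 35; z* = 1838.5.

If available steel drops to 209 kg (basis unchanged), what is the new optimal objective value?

Binding: lathe time and steel. Non-binding: mill time (3 unused).
Slack constraints have shadow price 0 (complementary slackness).
From A_Bᵀ y = c: 3·y_lathe time + 4·y_steel = 30.5; 4·y_lathe time + 3·y_steel = 29.
This yields shadow prices y_lathe time = 3.5, y_steel = 5.
Δz = y_steel·Δb = 5 × (-4) = -20, so new z* = 1838.5 − 20 = 1818.5.

1818.5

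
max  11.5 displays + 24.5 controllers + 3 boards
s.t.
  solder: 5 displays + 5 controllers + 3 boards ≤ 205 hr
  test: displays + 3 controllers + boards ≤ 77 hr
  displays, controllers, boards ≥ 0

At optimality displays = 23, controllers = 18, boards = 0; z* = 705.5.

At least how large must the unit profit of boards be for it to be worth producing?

9.5

At the optimum: solder uses 205 of 205 (binding); test uses 77 of 77 (binding).
From A_Bᵀ y = c: 5·y_solder + 1·y_test = 11.5; 5·y_solder + 3·y_test = 24.5.
Solving: y_solder = 1, y_test = 6.5.
boards enters the basis when its profit ≥ yᵀa₃ = 1·3 + 6.5·1 = 9.5.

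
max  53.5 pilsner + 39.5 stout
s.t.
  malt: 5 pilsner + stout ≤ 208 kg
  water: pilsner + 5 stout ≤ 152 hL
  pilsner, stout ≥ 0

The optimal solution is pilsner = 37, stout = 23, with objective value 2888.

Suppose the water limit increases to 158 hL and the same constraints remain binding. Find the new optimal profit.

2924

At the optimum: malt uses 208 of 208 (binding); water uses 152 of 152 (binding).
The binding rows give the dual system: 5·y_malt + 1·y_water = 53.5 and 1·y_malt + 5·y_water = 39.5.
Solving: y_malt = 9.5, y_water = 6.
Δz = y_water·Δb = 6 × (6) = 36, so new z* = 2888 + 36 = 2924.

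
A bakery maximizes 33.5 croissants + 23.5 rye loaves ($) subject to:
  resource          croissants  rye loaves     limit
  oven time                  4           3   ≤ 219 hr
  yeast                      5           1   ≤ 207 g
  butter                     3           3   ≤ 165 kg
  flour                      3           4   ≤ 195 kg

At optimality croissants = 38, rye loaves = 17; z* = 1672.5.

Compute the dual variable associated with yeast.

2.5

Binding: yeast and butter. Non-binding: oven time (16 unused), flour (13 unused).
Slack constraints have shadow price 0 (complementary slackness).
Dual feasibility on the basic columns requires 5·y_yeast + 3·y_butter = 33.5, 1·y_yeast + 3·y_butter = 23.5.
This yields shadow prices y_yeast = 2.5, y_butter = 7.
Shadow price of yeast = 2.5.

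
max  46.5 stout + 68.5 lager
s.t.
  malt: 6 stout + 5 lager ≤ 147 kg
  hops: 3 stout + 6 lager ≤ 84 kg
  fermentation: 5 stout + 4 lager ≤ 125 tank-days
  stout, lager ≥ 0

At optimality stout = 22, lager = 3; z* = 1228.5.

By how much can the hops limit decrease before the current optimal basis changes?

10.5

Binding constraints: malt, hops. The basis is B = [[6,5],[3,6]] with det 21.
Per unit decrease in hops, x* moves by d = (0.2381, -0.2857).
The basis stays optimal until lager reaches 0; allowable decrease = 10.5 kg.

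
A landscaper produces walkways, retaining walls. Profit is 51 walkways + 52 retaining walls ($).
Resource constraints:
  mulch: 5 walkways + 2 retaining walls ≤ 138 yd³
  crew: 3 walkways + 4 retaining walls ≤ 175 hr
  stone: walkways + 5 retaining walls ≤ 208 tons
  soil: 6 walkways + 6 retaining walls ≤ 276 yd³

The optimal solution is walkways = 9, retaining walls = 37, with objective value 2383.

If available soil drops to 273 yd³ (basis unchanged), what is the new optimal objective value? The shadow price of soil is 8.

Δb = -3, so new z* = 2383 + (8)·(-3) = 2383 − 24 = 2359.

2359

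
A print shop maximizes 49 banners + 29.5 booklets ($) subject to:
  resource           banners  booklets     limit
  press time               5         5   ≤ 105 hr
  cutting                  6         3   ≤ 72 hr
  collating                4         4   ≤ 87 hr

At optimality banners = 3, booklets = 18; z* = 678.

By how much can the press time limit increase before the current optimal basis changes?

Binding constraints: press time, cutting. The basis is B = [[5,5],[6,3]] with det -15.
Per unit increase in press time, x* moves by d = (-0.2, 0.4).
The basis stays optimal until collating becomes binding; allowable increase = 3.75 hr.

3.75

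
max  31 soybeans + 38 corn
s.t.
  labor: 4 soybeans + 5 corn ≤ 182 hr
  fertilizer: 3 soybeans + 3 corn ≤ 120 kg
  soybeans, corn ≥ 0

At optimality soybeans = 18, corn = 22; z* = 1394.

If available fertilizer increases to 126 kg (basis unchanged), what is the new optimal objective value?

1400

Check each constraint at x*: labor 182/182 (tight); fertilizer 120/120 (tight).
The binding rows give the dual system: 4·y_labor + 3·y_fertilizer = 31 and 5·y_labor + 3·y_fertilizer = 38.
Solving: y_labor = 7, y_fertilizer = 1.
Δz = y_fertilizer·Δb = 1 × (6) = 6, so new z* = 1394 + 6 = 1400.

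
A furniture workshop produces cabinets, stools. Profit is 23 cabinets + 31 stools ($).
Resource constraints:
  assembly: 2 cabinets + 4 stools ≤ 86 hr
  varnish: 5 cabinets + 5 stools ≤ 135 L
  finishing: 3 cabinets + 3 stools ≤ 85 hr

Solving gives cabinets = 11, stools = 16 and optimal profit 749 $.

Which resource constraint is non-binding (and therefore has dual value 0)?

assembly: 86/86 (binding)
varnish: 135/135 (binding)
finishing: 81/85 (slack 4)
By complementary slackness, a constraint with positive slack has shadow price 0 → finishing.

finishing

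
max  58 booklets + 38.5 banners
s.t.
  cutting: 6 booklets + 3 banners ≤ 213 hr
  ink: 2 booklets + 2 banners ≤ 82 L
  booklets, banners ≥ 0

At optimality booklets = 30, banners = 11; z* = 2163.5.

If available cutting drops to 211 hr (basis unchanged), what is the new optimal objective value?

2150.5

Check each constraint at x*: cutting 213/213 (tight); ink 82/82 (tight).
The binding rows give the dual system: 6·y_cutting + 2·y_ink = 58 and 3·y_cutting + 2·y_ink = 38.5.
→ y_cutting = 6.5 and y_ink = 9.5.
Δz = y_cutting·Δb = 6.5 × (-2) = -13, so new z* = 2163.5 − 13 = 2150.5.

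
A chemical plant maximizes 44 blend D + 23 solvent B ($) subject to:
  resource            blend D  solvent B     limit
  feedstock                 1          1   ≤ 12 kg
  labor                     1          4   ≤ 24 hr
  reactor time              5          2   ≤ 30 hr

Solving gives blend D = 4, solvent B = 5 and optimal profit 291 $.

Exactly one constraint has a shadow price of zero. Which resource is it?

feedstock: 9/12 (slack 3)
labor: 24/24 (binding)
reactor time: 30/30 (binding)
By complementary slackness, a constraint with positive slack has shadow price 0 → feedstock.

feedstock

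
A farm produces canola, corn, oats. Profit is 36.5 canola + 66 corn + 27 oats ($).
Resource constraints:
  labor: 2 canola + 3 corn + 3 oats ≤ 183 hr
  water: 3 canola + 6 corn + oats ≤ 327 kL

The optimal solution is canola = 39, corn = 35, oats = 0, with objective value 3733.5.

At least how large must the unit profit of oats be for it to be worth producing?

28.5

Check each constraint at x*: labor 183/183 (tight); water 327/327 (tight).
The binding rows give the dual system: 2·y_labor + 3·y_water = 36.5 and 3·y_labor + 6·y_water = 66.
→ y_labor = 7 and y_water = 7.5.
oats enters the basis when its profit ≥ yᵀa₃ = 7·3 + 7.5·1 = 28.5.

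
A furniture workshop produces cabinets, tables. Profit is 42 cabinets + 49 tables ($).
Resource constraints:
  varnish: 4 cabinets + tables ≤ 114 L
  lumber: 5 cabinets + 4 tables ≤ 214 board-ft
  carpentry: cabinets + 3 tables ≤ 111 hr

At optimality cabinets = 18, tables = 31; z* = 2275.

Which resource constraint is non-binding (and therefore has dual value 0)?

varnish: 103/114 (slack 11)
lumber: 214/214 (binding)
carpentry: 111/111 (binding)
By complementary slackness, a constraint with positive slack has shadow price 0 → varnish.

varnish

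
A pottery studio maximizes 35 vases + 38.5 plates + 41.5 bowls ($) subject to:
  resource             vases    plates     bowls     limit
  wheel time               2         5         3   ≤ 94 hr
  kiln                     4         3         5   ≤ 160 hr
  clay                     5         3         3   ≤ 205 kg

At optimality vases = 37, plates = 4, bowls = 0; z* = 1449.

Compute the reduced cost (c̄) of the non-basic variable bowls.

-4

Check each constraint at x*: wheel time 94/94 (tight); kiln 160/160 (tight); clay 197/205 (slack 8).
Slack constraints have shadow price 0 (complementary slackness).
From A_Bᵀ y = c: 2·y_wheel time + 4·y_kiln = 35; 5·y_wheel time + 3·y_kiln = 38.5.
This yields shadow prices y_wheel time = 3.5, y_kiln = 7.
Reduced cost of bowls: c₃ − yᵀa₃ = 41.5 − (3.5·3 + 7·5) = 41.5 − 45.5 = -4.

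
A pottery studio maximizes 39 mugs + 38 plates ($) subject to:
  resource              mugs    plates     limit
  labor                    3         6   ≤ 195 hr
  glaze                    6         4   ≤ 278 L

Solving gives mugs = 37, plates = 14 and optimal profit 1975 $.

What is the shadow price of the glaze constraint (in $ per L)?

5

At the optimum: labor uses 195 of 195 (binding); glaze uses 278 of 278 (binding).
The binding rows give the dual system: 3·y_labor + 6·y_glaze = 39 and 6·y_labor + 4·y_glaze = 38.
This yields shadow prices y_labor = 3, y_glaze = 5.
Shadow price of glaze = 5.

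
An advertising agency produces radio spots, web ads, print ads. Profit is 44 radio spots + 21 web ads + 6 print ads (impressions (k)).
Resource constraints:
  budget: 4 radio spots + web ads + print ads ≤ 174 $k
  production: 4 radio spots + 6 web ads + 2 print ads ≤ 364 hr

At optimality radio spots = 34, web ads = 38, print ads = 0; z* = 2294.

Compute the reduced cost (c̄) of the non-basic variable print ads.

-7

Both budget and production are binding at x*.
From A_Bᵀ y = c: 4·y_budget + 4·y_production = 44; 1·y_budget + 6·y_production = 21.
→ y_budget = 9 and y_production = 2.
Reduced cost of print ads: c₃ − yᵀa₃ = 6 − (9·1 + 2·2) = 6 − 13 = -7.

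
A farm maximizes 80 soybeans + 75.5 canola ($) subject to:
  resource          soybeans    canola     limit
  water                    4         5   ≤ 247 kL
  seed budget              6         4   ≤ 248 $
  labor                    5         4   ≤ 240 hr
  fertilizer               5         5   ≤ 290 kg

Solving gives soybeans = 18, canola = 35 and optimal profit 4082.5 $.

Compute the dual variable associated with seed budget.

Check each constraint at x*: water 247/247 (tight); seed budget 248/248 (tight); labor 230/240 (slack 10); fertilizer 265/290 (slack 25).
Since labor, fertilizer are not tight, their duals are 0.
The binding rows give the dual system: 4·y_water + 6·y_seed budget = 80 and 5·y_water + 4·y_seed budget = 75.5.
→ y_water = 9.5 and y_seed budget = 7.
Shadow price of seed budget = 7.

7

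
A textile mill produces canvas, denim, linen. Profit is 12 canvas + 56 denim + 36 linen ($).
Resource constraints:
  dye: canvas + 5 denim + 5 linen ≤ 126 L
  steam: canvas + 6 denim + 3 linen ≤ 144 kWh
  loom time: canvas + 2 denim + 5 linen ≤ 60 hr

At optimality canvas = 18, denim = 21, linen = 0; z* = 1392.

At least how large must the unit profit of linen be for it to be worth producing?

44

Binding: steam and loom time. Non-binding: dye (3 unused).
By complementary slackness, y = 0 for the non-binding constraint.
The binding rows give the dual system: 1·y_steam + 1·y_loom time = 12 and 6·y_steam + 2·y_loom time = 56.
This yields shadow prices y_steam = 8, y_loom time = 4.
linen enters the basis when its profit ≥ yᵀa₃ = 8·3 + 4·5 = 44.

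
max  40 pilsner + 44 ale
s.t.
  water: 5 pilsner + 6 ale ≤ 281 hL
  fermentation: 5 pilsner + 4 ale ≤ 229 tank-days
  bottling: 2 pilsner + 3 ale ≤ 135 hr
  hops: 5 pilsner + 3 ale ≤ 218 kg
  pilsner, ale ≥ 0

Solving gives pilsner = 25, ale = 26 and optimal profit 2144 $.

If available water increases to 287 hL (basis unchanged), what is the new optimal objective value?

2180

At the optimum: water uses 281 of 281 (binding); fermentation uses 229 of 229 (binding); bottling uses 128 of 135 (slack = 7); hops uses 203 of 218 (slack = 15).
Since bottling, hops are not tight, their duals are 0.
From A_Bᵀ y = c: 5·y_water + 5·y_fermentation = 40; 6·y_water + 4·y_fermentation = 44.
Solving: y_water = 6, y_fermentation = 2.
Δz = y_water·Δb = 6 × (6) = 36, so new z* = 2144 + 36 = 2180.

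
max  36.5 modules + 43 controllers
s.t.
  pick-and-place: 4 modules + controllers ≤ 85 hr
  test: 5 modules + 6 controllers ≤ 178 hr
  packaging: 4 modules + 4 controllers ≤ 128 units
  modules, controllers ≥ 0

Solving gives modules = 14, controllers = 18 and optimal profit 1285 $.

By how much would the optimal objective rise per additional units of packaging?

1

Check each constraint at x*: pick-and-place 74/85 (slack 11); test 178/178 (tight); packaging 128/128 (tight).
By complementary slackness, y = 0 for the non-binding constraint.
From A_Bᵀ y = c: 5·y_test + 4·y_packaging = 36.5; 6·y_test + 4·y_packaging = 43.
Solving: y_test = 6.5, y_packaging = 1.
Shadow price of packaging = 1.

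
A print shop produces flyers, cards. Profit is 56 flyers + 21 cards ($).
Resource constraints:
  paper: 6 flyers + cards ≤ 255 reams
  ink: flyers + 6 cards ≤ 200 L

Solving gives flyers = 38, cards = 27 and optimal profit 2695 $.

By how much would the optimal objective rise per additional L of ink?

Both paper and ink are binding at x*.
From A_Bᵀ y = c: 6·y_paper + 1·y_ink = 56; 1·y_paper + 6·y_ink = 21.
This yields shadow prices y_paper = 9, y_ink = 2.
Shadow price of ink = 2.

2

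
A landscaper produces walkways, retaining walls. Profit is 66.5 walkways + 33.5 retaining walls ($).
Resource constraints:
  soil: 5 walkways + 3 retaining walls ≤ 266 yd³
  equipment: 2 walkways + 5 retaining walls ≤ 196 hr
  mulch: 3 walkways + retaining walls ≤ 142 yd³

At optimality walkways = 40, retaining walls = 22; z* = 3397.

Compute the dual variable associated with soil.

8.5

Check each constraint at x*: soil 266/266 (tight); equipment 190/196 (slack 6); mulch 142/142 (tight).
By complementary slackness, y = 0 for the non-binding constraint.
From A_Bᵀ y = c: 5·y_soil + 3·y_mulch = 66.5; 3·y_soil + 1·y_mulch = 33.5.
This yields shadow prices y_soil = 8.5, y_mulch = 8.
Shadow price of soil = 8.5.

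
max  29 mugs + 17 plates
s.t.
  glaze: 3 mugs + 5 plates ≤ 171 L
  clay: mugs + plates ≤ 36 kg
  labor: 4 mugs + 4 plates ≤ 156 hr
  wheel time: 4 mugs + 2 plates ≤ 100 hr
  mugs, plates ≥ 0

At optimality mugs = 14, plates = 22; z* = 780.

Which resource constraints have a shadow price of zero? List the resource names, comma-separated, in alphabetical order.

glaze: 152/171 (slack 19)
clay: 36/36 (binding)
labor: 144/156 (slack 12)
wheel time: 100/100 (binding)
By complementary slackness, a constraint with positive slack has shadow price 0 → glaze, labor.

glaze, labor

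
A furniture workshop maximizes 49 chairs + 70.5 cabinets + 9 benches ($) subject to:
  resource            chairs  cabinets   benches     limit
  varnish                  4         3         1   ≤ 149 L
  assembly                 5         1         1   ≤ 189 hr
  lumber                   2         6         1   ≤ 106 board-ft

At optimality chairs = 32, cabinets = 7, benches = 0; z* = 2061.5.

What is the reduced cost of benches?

Check each constraint at x*: varnish 149/149 (tight); assembly 167/189 (slack 22); lumber 106/106 (tight).
Since assembly is not tight, its dual is 0.
From A_Bᵀ y = c: 4·y_varnish + 2·y_lumber = 49; 3·y_varnish + 6·y_lumber = 70.5.
→ y_varnish = 8.5 and y_lumber = 7.5.
Reduced cost of benches: c₃ − yᵀa₃ = 9 − (8.5·1 + 7.5·1) = 9 − 16 = -7.

-7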